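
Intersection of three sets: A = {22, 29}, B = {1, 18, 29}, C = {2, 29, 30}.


A ∩ B = {29}
(A ∩ B) ∩ C = {29}

A ∩ B ∩ C = {29}


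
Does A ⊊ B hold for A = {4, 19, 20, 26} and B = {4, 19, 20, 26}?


A ⊂ B requires: A ⊆ B AND A ≠ B.
A ⊆ B? Yes
A = B? Yes
A = B, so A is not a PROPER subset.

No, A is not a proper subset of B


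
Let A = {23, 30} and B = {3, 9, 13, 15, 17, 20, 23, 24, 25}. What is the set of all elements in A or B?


A ∪ B = all elements in A or B (or both)
A = {23, 30}
B = {3, 9, 13, 15, 17, 20, 23, 24, 25}
A ∪ B = {3, 9, 13, 15, 17, 20, 23, 24, 25, 30}

A ∪ B = {3, 9, 13, 15, 17, 20, 23, 24, 25, 30}


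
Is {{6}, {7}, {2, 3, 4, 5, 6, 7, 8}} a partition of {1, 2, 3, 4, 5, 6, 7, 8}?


A partition requires: (1) non-empty parts, (2) pairwise disjoint, (3) union = U
Parts: {6}, {7}, {2, 3, 4, 5, 6, 7, 8}
Union of parts: {2, 3, 4, 5, 6, 7, 8}
U = {1, 2, 3, 4, 5, 6, 7, 8}
All non-empty? True
Pairwise disjoint? False
Covers U? False

No, not a valid partition


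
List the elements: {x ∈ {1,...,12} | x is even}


Checking each candidate:
Condition: even numbers in {1,...,12}
Result = {2, 4, 6, 8, 10, 12}

{2, 4, 6, 8, 10, 12}


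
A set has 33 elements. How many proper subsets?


Total subsets = 2^n = 2^33 = 8589934592
Proper subsets exclude the set itself: 2^n - 1
= 8589934592 - 1
= 8589934591

Number of proper subsets = 8589934591


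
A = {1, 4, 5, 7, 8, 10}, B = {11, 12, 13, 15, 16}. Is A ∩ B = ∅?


Disjoint means A ∩ B = ∅.
A ∩ B = ∅
A ∩ B = ∅, so A and B are disjoint.

Yes, A and B are disjoint


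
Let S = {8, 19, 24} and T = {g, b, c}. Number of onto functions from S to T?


n = |S| = 3, k = |T| = 3. Surjections via inclusion-exclusion:
S(n,k) = Σ(-1)^i × C(k,i) × (k-i)^n, i=0 to k
i=0: (-1)^0×C(3,0)×3^3 = 27
i=1: (-1)^1×C(3,1)×2^3 = -24
i=2: (-1)^2×C(3,2)×1^3 = 3
i=3: (-1)^3×C(3,3)×0^3 = 0
Total = 6

Number of surjections = 6


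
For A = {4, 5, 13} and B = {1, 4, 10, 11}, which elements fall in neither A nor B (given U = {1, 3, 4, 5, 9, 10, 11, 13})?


A = {4, 5, 13}
B = {1, 4, 10, 11}
Region: in neither A nor B (given U = {1, 3, 4, 5, 9, 10, 11, 13})
Elements: {3, 9}

Elements in neither A nor B (given U = {1, 3, 4, 5, 9, 10, 11, 13}): {3, 9}


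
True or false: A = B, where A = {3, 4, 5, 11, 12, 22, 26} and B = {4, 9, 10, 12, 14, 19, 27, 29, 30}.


Two sets are equal iff they have exactly the same elements.
A = {3, 4, 5, 11, 12, 22, 26}
B = {4, 9, 10, 12, 14, 19, 27, 29, 30}
Differences: {3, 5, 9, 10, 11, 14, 19, 22, 26, 27, 29, 30}
A ≠ B

No, A ≠ B


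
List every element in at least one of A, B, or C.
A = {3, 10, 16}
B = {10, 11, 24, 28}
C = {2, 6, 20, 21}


A ∪ B = {3, 10, 11, 16, 24, 28}
(A ∪ B) ∪ C = {2, 3, 6, 10, 11, 16, 20, 21, 24, 28}

A ∪ B ∪ C = {2, 3, 6, 10, 11, 16, 20, 21, 24, 28}


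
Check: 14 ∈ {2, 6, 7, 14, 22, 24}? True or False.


A = {2, 6, 7, 14, 22, 24}
Checking if 14 is in A
14 is in A → True

14 ∈ A


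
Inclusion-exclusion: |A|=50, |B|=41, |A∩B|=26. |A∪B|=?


|A ∪ B| = |A| + |B| - |A ∩ B|
= 50 + 41 - 26
= 65

|A ∪ B| = 65


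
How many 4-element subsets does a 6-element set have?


C(n,k) = n! / (k!(n-k)!)
C(6,4) = 6! / (4!2!)
= 15

C(6,4) = 15


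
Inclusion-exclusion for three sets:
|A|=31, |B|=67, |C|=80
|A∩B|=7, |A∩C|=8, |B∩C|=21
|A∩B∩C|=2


|A∪B∪C| = |A|+|B|+|C| - |A∩B|-|A∩C|-|B∩C| + |A∩B∩C|
= 31+67+80 - 7-8-21 + 2
= 178 - 36 + 2
= 144

|A ∪ B ∪ C| = 144


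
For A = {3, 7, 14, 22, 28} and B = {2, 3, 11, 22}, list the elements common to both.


A ∩ B = elements in both A and B
A = {3, 7, 14, 22, 28}
B = {2, 3, 11, 22}
A ∩ B = {3, 22}

A ∩ B = {3, 22}


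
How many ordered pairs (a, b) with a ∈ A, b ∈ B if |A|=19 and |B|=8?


|A × B| = |A| × |B|
= 19 × 8
= 152

|A × B| = 152


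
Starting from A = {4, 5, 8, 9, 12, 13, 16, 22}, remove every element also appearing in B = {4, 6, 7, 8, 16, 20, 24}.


A \ B = elements in A but not in B
A = {4, 5, 8, 9, 12, 13, 16, 22}
B = {4, 6, 7, 8, 16, 20, 24}
Remove from A any elements in B
A \ B = {5, 9, 12, 13, 22}

A \ B = {5, 9, 12, 13, 22}


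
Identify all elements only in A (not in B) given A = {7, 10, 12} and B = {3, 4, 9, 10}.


A = {7, 10, 12}
B = {3, 4, 9, 10}
Region: only in A (not in B)
Elements: {7, 12}

Elements only in A (not in B): {7, 12}


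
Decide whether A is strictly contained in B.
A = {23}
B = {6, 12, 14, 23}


A ⊂ B requires: A ⊆ B AND A ≠ B.
A ⊆ B? Yes
A = B? No
A ⊂ B: Yes (A is a proper subset of B)

Yes, A ⊂ B


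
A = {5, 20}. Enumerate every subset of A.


|A| = 2, so |P(A)| = 2^2 = 4
Enumerate subsets by cardinality (0 to 2):
∅, {5}, {20}, {5, 20}

P(A) has 4 subsets: ∅, {5}, {20}, {5, 20}


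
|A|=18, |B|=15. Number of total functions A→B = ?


Each of |A| = 18 inputs maps to any of |B| = 15 outputs.
# functions = |B|^|A| = 15^18
= 1477891880035400390625

Number of functions = 1477891880035400390625


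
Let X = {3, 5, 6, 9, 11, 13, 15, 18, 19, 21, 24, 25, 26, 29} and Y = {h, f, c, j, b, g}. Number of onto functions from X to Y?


n = |X| = 14, k = |Y| = 6. Surjections via inclusion-exclusion:
S(n,k) = Σ(-1)^i × C(k,i) × (k-i)^n, i=0 to k
i=0: (-1)^0×C(6,0)×6^14 = 78364164096
i=1: (-1)^1×C(6,1)×5^14 = -36621093750
i=2: (-1)^2×C(6,2)×4^14 = 4026531840
i=3: (-1)^3×C(6,3)×3^14 = -95659380
i=4: (-1)^4×C(6,4)×2^14 = 245760
i=5: (-1)^5×C(6,5)×1^14 = -6
i=6: (-1)^6×C(6,6)×0^14 = 0
Total = 45674188560

Number of surjections = 45674188560


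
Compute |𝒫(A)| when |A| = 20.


Number of subsets = 2^n
= 2^20
= 1048576

|P(A)| = 1048576


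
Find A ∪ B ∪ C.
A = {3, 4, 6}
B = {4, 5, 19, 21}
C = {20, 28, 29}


A ∪ B = {3, 4, 5, 6, 19, 21}
(A ∪ B) ∪ C = {3, 4, 5, 6, 19, 20, 21, 28, 29}

A ∪ B ∪ C = {3, 4, 5, 6, 19, 20, 21, 28, 29}


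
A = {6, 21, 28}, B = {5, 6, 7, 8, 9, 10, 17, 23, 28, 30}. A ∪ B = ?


A ∪ B = all elements in A or B (or both)
A = {6, 21, 28}
B = {5, 6, 7, 8, 9, 10, 17, 23, 28, 30}
A ∪ B = {5, 6, 7, 8, 9, 10, 17, 21, 23, 28, 30}

A ∪ B = {5, 6, 7, 8, 9, 10, 17, 21, 23, 28, 30}


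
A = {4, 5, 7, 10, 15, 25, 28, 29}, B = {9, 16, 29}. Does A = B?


Two sets are equal iff they have exactly the same elements.
A = {4, 5, 7, 10, 15, 25, 28, 29}
B = {9, 16, 29}
Differences: {4, 5, 7, 9, 10, 15, 16, 25, 28}
A ≠ B

No, A ≠ B


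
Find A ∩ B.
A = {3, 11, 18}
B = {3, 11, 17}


A ∩ B = elements in both A and B
A = {3, 11, 18}
B = {3, 11, 17}
A ∩ B = {3, 11}

A ∩ B = {3, 11}


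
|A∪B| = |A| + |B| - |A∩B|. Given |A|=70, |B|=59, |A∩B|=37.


|A ∪ B| = |A| + |B| - |A ∩ B|
= 70 + 59 - 37
= 92

|A ∪ B| = 92


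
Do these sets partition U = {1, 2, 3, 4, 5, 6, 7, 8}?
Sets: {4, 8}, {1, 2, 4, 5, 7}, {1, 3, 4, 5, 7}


A partition requires: (1) non-empty parts, (2) pairwise disjoint, (3) union = U
Parts: {4, 8}, {1, 2, 4, 5, 7}, {1, 3, 4, 5, 7}
Union of parts: {1, 2, 3, 4, 5, 7, 8}
U = {1, 2, 3, 4, 5, 6, 7, 8}
All non-empty? True
Pairwise disjoint? False
Covers U? False

No, not a valid partition


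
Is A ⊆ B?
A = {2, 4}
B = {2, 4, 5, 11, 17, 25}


A ⊆ B means every element of A is in B.
All elements of A are in B.
So A ⊆ B.

Yes, A ⊆ B


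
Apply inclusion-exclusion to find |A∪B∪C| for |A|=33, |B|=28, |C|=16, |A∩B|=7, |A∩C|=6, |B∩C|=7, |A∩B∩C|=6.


|A∪B∪C| = |A|+|B|+|C| - |A∩B|-|A∩C|-|B∩C| + |A∩B∩C|
= 33+28+16 - 7-6-7 + 6
= 77 - 20 + 6
= 63

|A ∪ B ∪ C| = 63


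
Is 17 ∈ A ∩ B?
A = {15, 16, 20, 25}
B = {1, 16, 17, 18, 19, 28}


A = {15, 16, 20, 25}, B = {1, 16, 17, 18, 19, 28}
A ∩ B = elements in both A and B
A ∩ B = {16}
Checking if 17 ∈ A ∩ B
17 is not in A ∩ B → False

17 ∉ A ∩ B


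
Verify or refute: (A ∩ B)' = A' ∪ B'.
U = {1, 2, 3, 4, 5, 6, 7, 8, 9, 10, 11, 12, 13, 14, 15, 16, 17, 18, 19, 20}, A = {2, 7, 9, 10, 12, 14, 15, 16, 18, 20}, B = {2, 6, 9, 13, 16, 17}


LHS: A ∩ B = {2, 9, 16}
(A ∩ B)' = U \ (A ∩ B) = {1, 3, 4, 5, 6, 7, 8, 10, 11, 12, 13, 14, 15, 17, 18, 19, 20}
A' = {1, 3, 4, 5, 6, 8, 11, 13, 17, 19}, B' = {1, 3, 4, 5, 7, 8, 10, 11, 12, 14, 15, 18, 19, 20}
Claimed RHS: A' ∪ B' = {1, 3, 4, 5, 6, 7, 8, 10, 11, 12, 13, 14, 15, 17, 18, 19, 20}
Identity is VALID: LHS = RHS = {1, 3, 4, 5, 6, 7, 8, 10, 11, 12, 13, 14, 15, 17, 18, 19, 20} ✓

Identity is valid. (A ∩ B)' = A' ∪ B' = {1, 3, 4, 5, 6, 7, 8, 10, 11, 12, 13, 14, 15, 17, 18, 19, 20}


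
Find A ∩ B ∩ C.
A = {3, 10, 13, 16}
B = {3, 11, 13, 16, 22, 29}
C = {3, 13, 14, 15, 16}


A ∩ B = {3, 13, 16}
(A ∩ B) ∩ C = {3, 13, 16}

A ∩ B ∩ C = {3, 13, 16}


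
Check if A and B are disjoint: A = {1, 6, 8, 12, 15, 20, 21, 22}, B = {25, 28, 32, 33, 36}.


Disjoint means A ∩ B = ∅.
A ∩ B = ∅
A ∩ B = ∅, so A and B are disjoint.

Yes, A and B are disjoint


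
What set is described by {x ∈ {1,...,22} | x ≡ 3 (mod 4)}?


Checking each candidate:
Condition: x in {1,...,22} with x ≡ 3 (mod 4)
Result = {3, 7, 11, 15, 19}

{3, 7, 11, 15, 19}


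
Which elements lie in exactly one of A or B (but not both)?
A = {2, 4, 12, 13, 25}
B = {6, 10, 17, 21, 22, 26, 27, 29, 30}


A △ B = (A \ B) ∪ (B \ A) = elements in exactly one of A or B
A \ B = {2, 4, 12, 13, 25}
B \ A = {6, 10, 17, 21, 22, 26, 27, 29, 30}
A △ B = {2, 4, 6, 10, 12, 13, 17, 21, 22, 25, 26, 27, 29, 30}

A △ B = {2, 4, 6, 10, 12, 13, 17, 21, 22, 25, 26, 27, 29, 30}


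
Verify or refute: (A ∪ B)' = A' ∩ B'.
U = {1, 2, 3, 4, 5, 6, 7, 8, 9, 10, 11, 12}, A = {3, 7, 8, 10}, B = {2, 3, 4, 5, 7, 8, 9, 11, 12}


LHS: A ∪ B = {2, 3, 4, 5, 7, 8, 9, 10, 11, 12}
(A ∪ B)' = U \ (A ∪ B) = {1, 6}
A' = {1, 2, 4, 5, 6, 9, 11, 12}, B' = {1, 6, 10}
Claimed RHS: A' ∩ B' = {1, 6}
Identity is VALID: LHS = RHS = {1, 6} ✓

Identity is valid. (A ∪ B)' = A' ∩ B' = {1, 6}


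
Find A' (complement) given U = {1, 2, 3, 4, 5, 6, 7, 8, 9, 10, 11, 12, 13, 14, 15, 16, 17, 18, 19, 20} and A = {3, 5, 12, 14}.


Aᶜ = U \ A = elements in U but not in A
U = {1, 2, 3, 4, 5, 6, 7, 8, 9, 10, 11, 12, 13, 14, 15, 16, 17, 18, 19, 20}
A = {3, 5, 12, 14}
Aᶜ = {1, 2, 4, 6, 7, 8, 9, 10, 11, 13, 15, 16, 17, 18, 19, 20}

Aᶜ = {1, 2, 4, 6, 7, 8, 9, 10, 11, 13, 15, 16, 17, 18, 19, 20}


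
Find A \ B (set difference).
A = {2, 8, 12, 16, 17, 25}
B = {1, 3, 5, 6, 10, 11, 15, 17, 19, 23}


A \ B = elements in A but not in B
A = {2, 8, 12, 16, 17, 25}
B = {1, 3, 5, 6, 10, 11, 15, 17, 19, 23}
Remove from A any elements in B
A \ B = {2, 8, 12, 16, 25}

A \ B = {2, 8, 12, 16, 25}


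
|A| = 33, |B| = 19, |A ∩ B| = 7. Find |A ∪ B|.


|A ∪ B| = |A| + |B| - |A ∩ B|
= 33 + 19 - 7
= 45

|A ∪ B| = 45


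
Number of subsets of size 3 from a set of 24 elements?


C(n,k) = n! / (k!(n-k)!)
C(24,3) = 24! / (3!21!)
= 2024

C(24,3) = 2024


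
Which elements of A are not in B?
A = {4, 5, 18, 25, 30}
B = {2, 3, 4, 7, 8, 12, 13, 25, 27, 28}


A \ B = elements in A but not in B
A = {4, 5, 18, 25, 30}
B = {2, 3, 4, 7, 8, 12, 13, 25, 27, 28}
Remove from A any elements in B
A \ B = {5, 18, 30}

A \ B = {5, 18, 30}


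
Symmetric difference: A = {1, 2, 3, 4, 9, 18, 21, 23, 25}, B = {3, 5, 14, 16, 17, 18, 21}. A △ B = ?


A △ B = (A \ B) ∪ (B \ A) = elements in exactly one of A or B
A \ B = {1, 2, 4, 9, 23, 25}
B \ A = {5, 14, 16, 17}
A △ B = {1, 2, 4, 5, 9, 14, 16, 17, 23, 25}

A △ B = {1, 2, 4, 5, 9, 14, 16, 17, 23, 25}


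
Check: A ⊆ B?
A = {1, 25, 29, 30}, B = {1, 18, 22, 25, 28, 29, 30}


A ⊆ B means every element of A is in B.
All elements of A are in B.
So A ⊆ B.

Yes, A ⊆ B


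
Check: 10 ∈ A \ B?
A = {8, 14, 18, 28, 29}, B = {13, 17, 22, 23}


A = {8, 14, 18, 28, 29}, B = {13, 17, 22, 23}
A \ B = elements in A but not in B
A \ B = {8, 14, 18, 28, 29}
Checking if 10 ∈ A \ B
10 is not in A \ B → False

10 ∉ A \ B


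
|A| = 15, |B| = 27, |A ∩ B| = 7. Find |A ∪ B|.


|A ∪ B| = |A| + |B| - |A ∩ B|
= 15 + 27 - 7
= 35

|A ∪ B| = 35


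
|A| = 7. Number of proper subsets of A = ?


Total subsets = 2^n = 2^7 = 128
Proper subsets exclude the set itself: 2^n - 1
= 128 - 1
= 127

Number of proper subsets = 127


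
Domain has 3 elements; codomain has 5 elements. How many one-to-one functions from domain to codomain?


An injection sends each of |A| = 3 inputs to a distinct output in B.
# injections = |B|·(|B|-1)·…·(|B|-|A|+1) = 5! / (5 - 3)!
= 5 × 4 × 3
= 60

Number of injections = 60


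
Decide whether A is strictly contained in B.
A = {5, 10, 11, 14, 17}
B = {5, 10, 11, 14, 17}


A ⊂ B requires: A ⊆ B AND A ≠ B.
A ⊆ B? Yes
A = B? Yes
A = B, so A is not a PROPER subset.

No, A is not a proper subset of B


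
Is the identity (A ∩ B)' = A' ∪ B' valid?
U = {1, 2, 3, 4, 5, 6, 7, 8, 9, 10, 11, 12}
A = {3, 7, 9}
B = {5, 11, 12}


LHS: A ∩ B = ∅
(A ∩ B)' = U \ (A ∩ B) = {1, 2, 3, 4, 5, 6, 7, 8, 9, 10, 11, 12}
A' = {1, 2, 4, 5, 6, 8, 10, 11, 12}, B' = {1, 2, 3, 4, 6, 7, 8, 9, 10}
Claimed RHS: A' ∪ B' = {1, 2, 3, 4, 5, 6, 7, 8, 9, 10, 11, 12}
Identity is VALID: LHS = RHS = {1, 2, 3, 4, 5, 6, 7, 8, 9, 10, 11, 12} ✓

Identity is valid. (A ∩ B)' = A' ∪ B' = {1, 2, 3, 4, 5, 6, 7, 8, 9, 10, 11, 12}


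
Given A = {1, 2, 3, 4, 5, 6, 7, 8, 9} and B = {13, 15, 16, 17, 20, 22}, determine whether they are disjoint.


Disjoint means A ∩ B = ∅.
A ∩ B = ∅
A ∩ B = ∅, so A and B are disjoint.

Yes, A and B are disjoint


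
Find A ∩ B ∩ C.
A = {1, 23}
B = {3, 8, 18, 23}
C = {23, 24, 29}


A ∩ B = {23}
(A ∩ B) ∩ C = {23}

A ∩ B ∩ C = {23}


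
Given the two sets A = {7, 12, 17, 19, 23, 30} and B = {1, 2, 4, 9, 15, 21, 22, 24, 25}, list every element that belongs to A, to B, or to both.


A ∪ B = all elements in A or B (or both)
A = {7, 12, 17, 19, 23, 30}
B = {1, 2, 4, 9, 15, 21, 22, 24, 25}
A ∪ B = {1, 2, 4, 7, 9, 12, 15, 17, 19, 21, 22, 23, 24, 25, 30}

A ∪ B = {1, 2, 4, 7, 9, 12, 15, 17, 19, 21, 22, 23, 24, 25, 30}


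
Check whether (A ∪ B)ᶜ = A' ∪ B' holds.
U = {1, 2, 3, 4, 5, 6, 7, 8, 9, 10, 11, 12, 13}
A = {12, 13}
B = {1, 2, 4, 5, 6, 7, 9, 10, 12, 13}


LHS: A ∪ B = {1, 2, 4, 5, 6, 7, 9, 10, 12, 13}
(A ∪ B)' = U \ (A ∪ B) = {3, 8, 11}
A' = {1, 2, 3, 4, 5, 6, 7, 8, 9, 10, 11}, B' = {3, 8, 11}
Claimed RHS: A' ∪ B' = {1, 2, 3, 4, 5, 6, 7, 8, 9, 10, 11}
Identity is INVALID: LHS = {3, 8, 11} but the RHS claimed here equals {1, 2, 3, 4, 5, 6, 7, 8, 9, 10, 11}. The correct form is (A ∪ B)' = A' ∩ B'.

Identity is invalid: (A ∪ B)' = {3, 8, 11} but A' ∪ B' = {1, 2, 3, 4, 5, 6, 7, 8, 9, 10, 11}. The correct De Morgan law is (A ∪ B)' = A' ∩ B'.


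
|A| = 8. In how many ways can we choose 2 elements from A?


C(n,k) = n! / (k!(n-k)!)
C(8,2) = 8! / (2!6!)
= 28

C(8,2) = 28


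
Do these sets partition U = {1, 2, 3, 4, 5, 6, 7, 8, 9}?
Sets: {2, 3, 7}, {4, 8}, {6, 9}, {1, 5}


A partition requires: (1) non-empty parts, (2) pairwise disjoint, (3) union = U
Parts: {2, 3, 7}, {4, 8}, {6, 9}, {1, 5}
Union of parts: {1, 2, 3, 4, 5, 6, 7, 8, 9}
U = {1, 2, 3, 4, 5, 6, 7, 8, 9}
All non-empty? True
Pairwise disjoint? True
Covers U? True

Yes, valid partition


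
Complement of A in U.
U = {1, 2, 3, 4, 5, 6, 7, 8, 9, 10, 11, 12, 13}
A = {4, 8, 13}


Aᶜ = U \ A = elements in U but not in A
U = {1, 2, 3, 4, 5, 6, 7, 8, 9, 10, 11, 12, 13}
A = {4, 8, 13}
Aᶜ = {1, 2, 3, 5, 6, 7, 9, 10, 11, 12}

Aᶜ = {1, 2, 3, 5, 6, 7, 9, 10, 11, 12}


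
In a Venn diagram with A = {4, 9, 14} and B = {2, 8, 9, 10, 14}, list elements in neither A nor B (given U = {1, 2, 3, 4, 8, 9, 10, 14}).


A = {4, 9, 14}
B = {2, 8, 9, 10, 14}
Region: in neither A nor B (given U = {1, 2, 3, 4, 8, 9, 10, 14})
Elements: {1, 3}

Elements in neither A nor B (given U = {1, 2, 3, 4, 8, 9, 10, 14}): {1, 3}


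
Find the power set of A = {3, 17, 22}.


|A| = 3, so |P(A)| = 2^3 = 8
Enumerate subsets by cardinality (0 to 3):
∅, {3}, {17}, {22}, {3, 17}, {3, 22}, {17, 22}, {3, 17, 22}

P(A) has 8 subsets: ∅, {3}, {17}, {22}, {3, 17}, {3, 22}, {17, 22}, {3, 17, 22}


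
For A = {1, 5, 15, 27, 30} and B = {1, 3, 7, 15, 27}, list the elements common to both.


A ∩ B = elements in both A and B
A = {1, 5, 15, 27, 30}
B = {1, 3, 7, 15, 27}
A ∩ B = {1, 15, 27}

A ∩ B = {1, 15, 27}


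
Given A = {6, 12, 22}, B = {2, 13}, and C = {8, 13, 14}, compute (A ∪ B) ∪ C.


A ∪ B = {2, 6, 12, 13, 22}
(A ∪ B) ∪ C = {2, 6, 8, 12, 13, 14, 22}

A ∪ B ∪ C = {2, 6, 8, 12, 13, 14, 22}


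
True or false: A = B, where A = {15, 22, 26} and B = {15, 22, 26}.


Two sets are equal iff they have exactly the same elements.
A = {15, 22, 26}
B = {15, 22, 26}
Same elements → A = B

Yes, A = B


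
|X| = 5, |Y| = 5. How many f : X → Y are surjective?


n = |X| = 5, k = |Y| = 5. Surjections via inclusion-exclusion:
S(n,k) = Σ(-1)^i × C(k,i) × (k-i)^n, i=0 to k
i=0: (-1)^0×C(5,0)×5^5 = 3125
i=1: (-1)^1×C(5,1)×4^5 = -5120
i=2: (-1)^2×C(5,2)×3^5 = 2430
i=3: (-1)^3×C(5,3)×2^5 = -320
i=4: (-1)^4×C(5,4)×1^5 = 5
i=5: (-1)^5×C(5,5)×0^5 = 0
Total = 120

Number of surjections = 120


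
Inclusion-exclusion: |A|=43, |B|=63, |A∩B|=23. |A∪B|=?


|A ∪ B| = |A| + |B| - |A ∩ B|
= 43 + 63 - 23
= 83

|A ∪ B| = 83


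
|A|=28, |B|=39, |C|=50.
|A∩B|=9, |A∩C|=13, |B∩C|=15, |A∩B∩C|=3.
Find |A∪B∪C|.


|A∪B∪C| = |A|+|B|+|C| - |A∩B|-|A∩C|-|B∩C| + |A∩B∩C|
= 28+39+50 - 9-13-15 + 3
= 117 - 37 + 3
= 83

|A ∪ B ∪ C| = 83


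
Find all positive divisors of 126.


Checking each candidate:
Condition: positive divisors of 126
Result = {1, 2, 3, 6, 7, 9, 14, 18, 21, 42, 63, 126}

{1, 2, 3, 6, 7, 9, 14, 18, 21, 42, 63, 126}


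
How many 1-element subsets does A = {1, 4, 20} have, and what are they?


|A| = 3, so A has C(3,1) = 3 subsets of size 1.
Enumerate by choosing 1 elements from A at a time:
{1}, {4}, {20}

1-element subsets (3 total): {1}, {4}, {20}


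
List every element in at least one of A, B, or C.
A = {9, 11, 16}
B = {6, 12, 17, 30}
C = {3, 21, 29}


A ∪ B = {6, 9, 11, 12, 16, 17, 30}
(A ∪ B) ∪ C = {3, 6, 9, 11, 12, 16, 17, 21, 29, 30}

A ∪ B ∪ C = {3, 6, 9, 11, 12, 16, 17, 21, 29, 30}


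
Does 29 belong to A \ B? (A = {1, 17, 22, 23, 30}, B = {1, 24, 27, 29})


A = {1, 17, 22, 23, 30}, B = {1, 24, 27, 29}
A \ B = elements in A but not in B
A \ B = {17, 22, 23, 30}
Checking if 29 ∈ A \ B
29 is not in A \ B → False

29 ∉ A \ B


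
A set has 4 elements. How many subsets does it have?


Number of subsets = 2^n
= 2^4
= 16

|P(A)| = 16


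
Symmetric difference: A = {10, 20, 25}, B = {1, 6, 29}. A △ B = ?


A △ B = (A \ B) ∪ (B \ A) = elements in exactly one of A or B
A \ B = {10, 20, 25}
B \ A = {1, 6, 29}
A △ B = {1, 6, 10, 20, 25, 29}

A △ B = {1, 6, 10, 20, 25, 29}


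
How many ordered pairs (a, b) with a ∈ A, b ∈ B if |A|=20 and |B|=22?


|A × B| = |A| × |B|
= 20 × 22
= 440

|A × B| = 440


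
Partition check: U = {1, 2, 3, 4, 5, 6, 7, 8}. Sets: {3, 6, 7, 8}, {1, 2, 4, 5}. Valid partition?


A partition requires: (1) non-empty parts, (2) pairwise disjoint, (3) union = U
Parts: {3, 6, 7, 8}, {1, 2, 4, 5}
Union of parts: {1, 2, 3, 4, 5, 6, 7, 8}
U = {1, 2, 3, 4, 5, 6, 7, 8}
All non-empty? True
Pairwise disjoint? True
Covers U? True

Yes, valid partition


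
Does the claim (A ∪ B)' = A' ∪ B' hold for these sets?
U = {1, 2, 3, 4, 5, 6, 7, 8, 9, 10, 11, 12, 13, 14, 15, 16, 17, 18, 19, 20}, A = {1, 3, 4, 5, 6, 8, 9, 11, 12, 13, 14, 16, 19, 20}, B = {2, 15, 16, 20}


LHS: A ∪ B = {1, 2, 3, 4, 5, 6, 8, 9, 11, 12, 13, 14, 15, 16, 19, 20}
(A ∪ B)' = U \ (A ∪ B) = {7, 10, 17, 18}
A' = {2, 7, 10, 15, 17, 18}, B' = {1, 3, 4, 5, 6, 7, 8, 9, 10, 11, 12, 13, 14, 17, 18, 19}
Claimed RHS: A' ∪ B' = {1, 2, 3, 4, 5, 6, 7, 8, 9, 10, 11, 12, 13, 14, 15, 17, 18, 19}
Identity is INVALID: LHS = {7, 10, 17, 18} but the RHS claimed here equals {1, 2, 3, 4, 5, 6, 7, 8, 9, 10, 11, 12, 13, 14, 15, 17, 18, 19}. The correct form is (A ∪ B)' = A' ∩ B'.

Identity is invalid: (A ∪ B)' = {7, 10, 17, 18} but A' ∪ B' = {1, 2, 3, 4, 5, 6, 7, 8, 9, 10, 11, 12, 13, 14, 15, 17, 18, 19}. The correct De Morgan law is (A ∪ B)' = A' ∩ B'.


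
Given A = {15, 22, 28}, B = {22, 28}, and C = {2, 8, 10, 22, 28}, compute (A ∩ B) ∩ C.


A ∩ B = {22, 28}
(A ∩ B) ∩ C = {22, 28}

A ∩ B ∩ C = {22, 28}


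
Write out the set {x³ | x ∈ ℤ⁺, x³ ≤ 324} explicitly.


Checking each candidate:
Condition: positive perfect cubes ≤ 324
Result = {1, 8, 27, 64, 125, 216}

{1, 8, 27, 64, 125, 216}


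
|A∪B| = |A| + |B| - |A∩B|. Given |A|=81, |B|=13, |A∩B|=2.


|A ∪ B| = |A| + |B| - |A ∩ B|
= 81 + 13 - 2
= 92

|A ∪ B| = 92


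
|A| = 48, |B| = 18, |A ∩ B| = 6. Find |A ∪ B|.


|A ∪ B| = |A| + |B| - |A ∩ B|
= 48 + 18 - 6
= 60

|A ∪ B| = 60


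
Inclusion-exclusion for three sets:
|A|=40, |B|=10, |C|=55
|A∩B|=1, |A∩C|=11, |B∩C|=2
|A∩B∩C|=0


|A∪B∪C| = |A|+|B|+|C| - |A∩B|-|A∩C|-|B∩C| + |A∩B∩C|
= 40+10+55 - 1-11-2 + 0
= 105 - 14 + 0
= 91

|A ∪ B ∪ C| = 91


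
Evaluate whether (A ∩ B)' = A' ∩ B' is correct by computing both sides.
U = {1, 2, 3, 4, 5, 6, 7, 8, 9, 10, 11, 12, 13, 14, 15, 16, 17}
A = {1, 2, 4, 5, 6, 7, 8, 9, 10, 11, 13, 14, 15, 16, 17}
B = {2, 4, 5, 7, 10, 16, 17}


LHS: A ∩ B = {2, 4, 5, 7, 10, 16, 17}
(A ∩ B)' = U \ (A ∩ B) = {1, 3, 6, 8, 9, 11, 12, 13, 14, 15}
A' = {3, 12}, B' = {1, 3, 6, 8, 9, 11, 12, 13, 14, 15}
Claimed RHS: A' ∩ B' = {3, 12}
Identity is INVALID: LHS = {1, 3, 6, 8, 9, 11, 12, 13, 14, 15} but the RHS claimed here equals {3, 12}. The correct form is (A ∩ B)' = A' ∪ B'.

Identity is invalid: (A ∩ B)' = {1, 3, 6, 8, 9, 11, 12, 13, 14, 15} but A' ∩ B' = {3, 12}. The correct De Morgan law is (A ∩ B)' = A' ∪ B'.


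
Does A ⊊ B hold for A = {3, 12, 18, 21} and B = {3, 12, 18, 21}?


A ⊂ B requires: A ⊆ B AND A ≠ B.
A ⊆ B? Yes
A = B? Yes
A = B, so A is not a PROPER subset.

No, A is not a proper subset of B


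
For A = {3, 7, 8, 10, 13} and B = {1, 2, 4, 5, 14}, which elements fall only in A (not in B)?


A = {3, 7, 8, 10, 13}
B = {1, 2, 4, 5, 14}
Region: only in A (not in B)
Elements: {3, 7, 8, 10, 13}

Elements only in A (not in B): {3, 7, 8, 10, 13}


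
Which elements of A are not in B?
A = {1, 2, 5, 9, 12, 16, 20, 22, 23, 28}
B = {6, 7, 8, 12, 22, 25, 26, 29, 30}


A \ B = elements in A but not in B
A = {1, 2, 5, 9, 12, 16, 20, 22, 23, 28}
B = {6, 7, 8, 12, 22, 25, 26, 29, 30}
Remove from A any elements in B
A \ B = {1, 2, 5, 9, 16, 20, 23, 28}

A \ B = {1, 2, 5, 9, 16, 20, 23, 28}


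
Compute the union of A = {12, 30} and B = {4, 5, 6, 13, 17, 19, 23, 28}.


A ∪ B = all elements in A or B (or both)
A = {12, 30}
B = {4, 5, 6, 13, 17, 19, 23, 28}
A ∪ B = {4, 5, 6, 12, 13, 17, 19, 23, 28, 30}

A ∪ B = {4, 5, 6, 12, 13, 17, 19, 23, 28, 30}


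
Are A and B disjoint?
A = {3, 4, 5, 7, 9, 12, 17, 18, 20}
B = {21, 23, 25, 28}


Disjoint means A ∩ B = ∅.
A ∩ B = ∅
A ∩ B = ∅, so A and B are disjoint.

Yes, A and B are disjoint


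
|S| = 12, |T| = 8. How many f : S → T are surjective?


n = |S| = 12, k = |T| = 8. Surjections via inclusion-exclusion:
S(n,k) = Σ(-1)^i × C(k,i) × (k-i)^n, i=0 to k
i=0: (-1)^0×C(8,0)×8^12 = 68719476736
i=1: (-1)^1×C(8,1)×7^12 = -110730297608
i=2: (-1)^2×C(8,2)×6^12 = 60949905408
i=3: (-1)^3×C(8,3)×5^12 = -13671875000
i=4: (-1)^4×C(8,4)×4^12 = 1174405120
i=5: (-1)^5×C(8,5)×3^12 = -29760696
i=6: (-1)^6×C(8,6)×2^12 = 114688
i=7: (-1)^7×C(8,7)×1^12 = -8
i=8: (-1)^8×C(8,8)×0^12 = 0
Total = 6411968640

Number of surjections = 6411968640


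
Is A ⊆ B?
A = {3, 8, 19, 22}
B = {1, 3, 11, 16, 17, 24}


A ⊆ B means every element of A is in B.
Elements in A not in B: {8, 19, 22}
So A ⊄ B.

No, A ⊄ B


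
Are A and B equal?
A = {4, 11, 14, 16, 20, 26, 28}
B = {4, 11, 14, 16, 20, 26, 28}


Two sets are equal iff they have exactly the same elements.
A = {4, 11, 14, 16, 20, 26, 28}
B = {4, 11, 14, 16, 20, 26, 28}
Same elements → A = B

Yes, A = B


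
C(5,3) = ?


C(n,k) = n! / (k!(n-k)!)
C(5,3) = 5! / (3!2!)
= 10

C(5,3) = 10


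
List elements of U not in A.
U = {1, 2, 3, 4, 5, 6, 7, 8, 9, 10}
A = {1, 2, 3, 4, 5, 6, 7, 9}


Aᶜ = U \ A = elements in U but not in A
U = {1, 2, 3, 4, 5, 6, 7, 8, 9, 10}
A = {1, 2, 3, 4, 5, 6, 7, 9}
Aᶜ = {8, 10}

Aᶜ = {8, 10}


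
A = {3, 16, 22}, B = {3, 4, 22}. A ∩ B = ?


A ∩ B = elements in both A and B
A = {3, 16, 22}
B = {3, 4, 22}
A ∩ B = {3, 22}

A ∩ B = {3, 22}


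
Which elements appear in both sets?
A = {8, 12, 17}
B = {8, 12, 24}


A ∩ B = elements in both A and B
A = {8, 12, 17}
B = {8, 12, 24}
A ∩ B = {8, 12}

A ∩ B = {8, 12}


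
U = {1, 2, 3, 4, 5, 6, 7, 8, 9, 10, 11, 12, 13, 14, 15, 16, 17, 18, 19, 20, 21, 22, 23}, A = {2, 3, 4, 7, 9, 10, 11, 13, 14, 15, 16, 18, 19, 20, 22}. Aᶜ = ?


Aᶜ = U \ A = elements in U but not in A
U = {1, 2, 3, 4, 5, 6, 7, 8, 9, 10, 11, 12, 13, 14, 15, 16, 17, 18, 19, 20, 21, 22, 23}
A = {2, 3, 4, 7, 9, 10, 11, 13, 14, 15, 16, 18, 19, 20, 22}
Aᶜ = {1, 5, 6, 8, 12, 17, 21, 23}

Aᶜ = {1, 5, 6, 8, 12, 17, 21, 23}


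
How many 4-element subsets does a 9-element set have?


C(n,k) = n! / (k!(n-k)!)
C(9,4) = 9! / (4!5!)
= 126

C(9,4) = 126


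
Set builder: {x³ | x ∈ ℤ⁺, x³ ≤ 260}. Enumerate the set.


Checking each candidate:
Condition: positive perfect cubes ≤ 260
Result = {1, 8, 27, 64, 125, 216}

{1, 8, 27, 64, 125, 216}


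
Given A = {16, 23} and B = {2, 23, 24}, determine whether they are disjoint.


Disjoint means A ∩ B = ∅.
A ∩ B = {23}
A ∩ B ≠ ∅, so A and B are NOT disjoint.

No, A and B are not disjoint (A ∩ B = {23})


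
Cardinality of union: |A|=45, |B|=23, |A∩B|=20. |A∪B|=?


|A ∪ B| = |A| + |B| - |A ∩ B|
= 45 + 23 - 20
= 48

|A ∪ B| = 48


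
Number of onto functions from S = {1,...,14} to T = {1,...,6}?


n = |S| = 14, k = |T| = 6. Surjections via inclusion-exclusion:
S(n,k) = Σ(-1)^i × C(k,i) × (k-i)^n, i=0 to k
i=0: (-1)^0×C(6,0)×6^14 = 78364164096
i=1: (-1)^1×C(6,1)×5^14 = -36621093750
i=2: (-1)^2×C(6,2)×4^14 = 4026531840
i=3: (-1)^3×C(6,3)×3^14 = -95659380
i=4: (-1)^4×C(6,4)×2^14 = 245760
i=5: (-1)^5×C(6,5)×1^14 = -6
i=6: (-1)^6×C(6,6)×0^14 = 0
Total = 45674188560

Number of surjections = 45674188560


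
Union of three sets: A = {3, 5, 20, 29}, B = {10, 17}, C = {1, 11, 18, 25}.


A ∪ B = {3, 5, 10, 17, 20, 29}
(A ∪ B) ∪ C = {1, 3, 5, 10, 11, 17, 18, 20, 25, 29}

A ∪ B ∪ C = {1, 3, 5, 10, 11, 17, 18, 20, 25, 29}


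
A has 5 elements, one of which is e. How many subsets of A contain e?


Subsets of A containing e correspond to subsets of A \ {e}, which has 4 elements.
Count = 2^(n-1) = 2^4
= 16

Number of subsets containing e = 16


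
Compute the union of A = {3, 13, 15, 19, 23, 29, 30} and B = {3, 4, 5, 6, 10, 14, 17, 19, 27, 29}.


A ∪ B = all elements in A or B (or both)
A = {3, 13, 15, 19, 23, 29, 30}
B = {3, 4, 5, 6, 10, 14, 17, 19, 27, 29}
A ∪ B = {3, 4, 5, 6, 10, 13, 14, 15, 17, 19, 23, 27, 29, 30}

A ∪ B = {3, 4, 5, 6, 10, 13, 14, 15, 17, 19, 23, 27, 29, 30}


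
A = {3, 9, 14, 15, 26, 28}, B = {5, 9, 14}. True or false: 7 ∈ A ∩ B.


A = {3, 9, 14, 15, 26, 28}, B = {5, 9, 14}
A ∩ B = elements in both A and B
A ∩ B = {9, 14}
Checking if 7 ∈ A ∩ B
7 is not in A ∩ B → False

7 ∉ A ∩ B


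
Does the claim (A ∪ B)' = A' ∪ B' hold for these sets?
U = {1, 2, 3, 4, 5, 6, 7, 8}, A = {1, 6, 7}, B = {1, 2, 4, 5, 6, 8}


LHS: A ∪ B = {1, 2, 4, 5, 6, 7, 8}
(A ∪ B)' = U \ (A ∪ B) = {3}
A' = {2, 3, 4, 5, 8}, B' = {3, 7}
Claimed RHS: A' ∪ B' = {2, 3, 4, 5, 7, 8}
Identity is INVALID: LHS = {3} but the RHS claimed here equals {2, 3, 4, 5, 7, 8}. The correct form is (A ∪ B)' = A' ∩ B'.

Identity is invalid: (A ∪ B)' = {3} but A' ∪ B' = {2, 3, 4, 5, 7, 8}. The correct De Morgan law is (A ∪ B)' = A' ∩ B'.


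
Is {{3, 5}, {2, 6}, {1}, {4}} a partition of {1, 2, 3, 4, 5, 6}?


A partition requires: (1) non-empty parts, (2) pairwise disjoint, (3) union = U
Parts: {3, 5}, {2, 6}, {1}, {4}
Union of parts: {1, 2, 3, 4, 5, 6}
U = {1, 2, 3, 4, 5, 6}
All non-empty? True
Pairwise disjoint? True
Covers U? True

Yes, valid partition


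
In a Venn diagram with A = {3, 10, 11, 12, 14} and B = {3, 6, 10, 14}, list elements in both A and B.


A = {3, 10, 11, 12, 14}
B = {3, 6, 10, 14}
Region: in both A and B
Elements: {3, 10, 14}

Elements in both A and B: {3, 10, 14}


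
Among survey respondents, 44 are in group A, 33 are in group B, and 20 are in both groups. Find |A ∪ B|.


|A ∪ B| = |A| + |B| - |A ∩ B|
= 44 + 33 - 20
= 57

|A ∪ B| = 57


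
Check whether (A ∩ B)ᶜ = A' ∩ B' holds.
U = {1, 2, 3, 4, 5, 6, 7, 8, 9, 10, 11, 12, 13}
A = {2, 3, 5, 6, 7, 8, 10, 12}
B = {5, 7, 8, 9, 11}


LHS: A ∩ B = {5, 7, 8}
(A ∩ B)' = U \ (A ∩ B) = {1, 2, 3, 4, 6, 9, 10, 11, 12, 13}
A' = {1, 4, 9, 11, 13}, B' = {1, 2, 3, 4, 6, 10, 12, 13}
Claimed RHS: A' ∩ B' = {1, 4, 13}
Identity is INVALID: LHS = {1, 2, 3, 4, 6, 9, 10, 11, 12, 13} but the RHS claimed here equals {1, 4, 13}. The correct form is (A ∩ B)' = A' ∪ B'.

Identity is invalid: (A ∩ B)' = {1, 2, 3, 4, 6, 9, 10, 11, 12, 13} but A' ∩ B' = {1, 4, 13}. The correct De Morgan law is (A ∩ B)' = A' ∪ B'.


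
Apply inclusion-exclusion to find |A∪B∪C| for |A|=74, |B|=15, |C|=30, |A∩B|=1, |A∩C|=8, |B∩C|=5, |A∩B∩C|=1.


|A∪B∪C| = |A|+|B|+|C| - |A∩B|-|A∩C|-|B∩C| + |A∩B∩C|
= 74+15+30 - 1-8-5 + 1
= 119 - 14 + 1
= 106

|A ∪ B ∪ C| = 106


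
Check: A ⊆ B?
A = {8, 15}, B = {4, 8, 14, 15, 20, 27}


A ⊆ B means every element of A is in B.
All elements of A are in B.
So A ⊆ B.

Yes, A ⊆ B


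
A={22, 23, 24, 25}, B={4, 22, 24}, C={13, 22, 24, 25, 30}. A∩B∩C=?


A ∩ B = {22, 24}
(A ∩ B) ∩ C = {22, 24}

A ∩ B ∩ C = {22, 24}


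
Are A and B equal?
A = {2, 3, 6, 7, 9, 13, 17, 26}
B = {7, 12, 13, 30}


Two sets are equal iff they have exactly the same elements.
A = {2, 3, 6, 7, 9, 13, 17, 26}
B = {7, 12, 13, 30}
Differences: {2, 3, 6, 9, 12, 17, 26, 30}
A ≠ B

No, A ≠ B


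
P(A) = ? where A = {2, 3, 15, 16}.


|A| = 4, so |P(A)| = 2^4 = 16
Enumerate subsets by cardinality (0 to 4):
∅, {2}, {3}, {15}, {16}, {2, 3}, {2, 15}, {2, 16}, {3, 15}, {3, 16}, {15, 16}, {2, 3, 15}, {2, 3, 16}, {2, 15, 16}, {3, 15, 16}, {2, 3, 15, 16}

P(A) has 16 subsets: ∅, {2}, {3}, {15}, {16}, {2, 3}, {2, 15}, {2, 16}, {3, 15}, {3, 16}, {15, 16}, {2, 3, 15}, {2, 3, 16}, {2, 15, 16}, {3, 15, 16}, {2, 3, 15, 16}


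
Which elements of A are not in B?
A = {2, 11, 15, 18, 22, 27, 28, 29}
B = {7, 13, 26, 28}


A \ B = elements in A but not in B
A = {2, 11, 15, 18, 22, 27, 28, 29}
B = {7, 13, 26, 28}
Remove from A any elements in B
A \ B = {2, 11, 15, 18, 22, 27, 29}

A \ B = {2, 11, 15, 18, 22, 27, 29}


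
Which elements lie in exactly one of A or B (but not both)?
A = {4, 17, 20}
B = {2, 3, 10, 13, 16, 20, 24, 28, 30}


A △ B = (A \ B) ∪ (B \ A) = elements in exactly one of A or B
A \ B = {4, 17}
B \ A = {2, 3, 10, 13, 16, 24, 28, 30}
A △ B = {2, 3, 4, 10, 13, 16, 17, 24, 28, 30}

A △ B = {2, 3, 4, 10, 13, 16, 17, 24, 28, 30}


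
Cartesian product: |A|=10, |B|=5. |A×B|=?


|A × B| = |A| × |B|
= 10 × 5
= 50

|A × B| = 50


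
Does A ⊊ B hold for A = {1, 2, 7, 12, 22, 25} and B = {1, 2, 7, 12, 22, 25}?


A ⊂ B requires: A ⊆ B AND A ≠ B.
A ⊆ B? Yes
A = B? Yes
A = B, so A is not a PROPER subset.

No, A is not a proper subset of B


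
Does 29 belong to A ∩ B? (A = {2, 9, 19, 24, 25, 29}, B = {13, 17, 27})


A = {2, 9, 19, 24, 25, 29}, B = {13, 17, 27}
A ∩ B = elements in both A and B
A ∩ B = ∅
Checking if 29 ∈ A ∩ B
29 is not in A ∩ B → False

29 ∉ A ∩ B


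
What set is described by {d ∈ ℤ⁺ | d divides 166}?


Checking each candidate:
Condition: positive divisors of 166
Result = {1, 2, 83, 166}

{1, 2, 83, 166}


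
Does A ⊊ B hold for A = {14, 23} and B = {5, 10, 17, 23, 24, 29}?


A ⊂ B requires: A ⊆ B AND A ≠ B.
A ⊆ B? No
A ⊄ B, so A is not a proper subset.

No, A is not a proper subset of B


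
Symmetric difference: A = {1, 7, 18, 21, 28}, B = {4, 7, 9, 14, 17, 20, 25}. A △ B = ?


A △ B = (A \ B) ∪ (B \ A) = elements in exactly one of A or B
A \ B = {1, 18, 21, 28}
B \ A = {4, 9, 14, 17, 20, 25}
A △ B = {1, 4, 9, 14, 17, 18, 20, 21, 25, 28}

A △ B = {1, 4, 9, 14, 17, 18, 20, 21, 25, 28}


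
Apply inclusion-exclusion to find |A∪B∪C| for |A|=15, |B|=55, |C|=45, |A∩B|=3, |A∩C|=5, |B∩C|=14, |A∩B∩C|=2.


|A∪B∪C| = |A|+|B|+|C| - |A∩B|-|A∩C|-|B∩C| + |A∩B∩C|
= 15+55+45 - 3-5-14 + 2
= 115 - 22 + 2
= 95

|A ∪ B ∪ C| = 95


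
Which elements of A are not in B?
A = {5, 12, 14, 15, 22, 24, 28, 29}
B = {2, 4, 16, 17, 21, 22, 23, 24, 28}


A \ B = elements in A but not in B
A = {5, 12, 14, 15, 22, 24, 28, 29}
B = {2, 4, 16, 17, 21, 22, 23, 24, 28}
Remove from A any elements in B
A \ B = {5, 12, 14, 15, 29}

A \ B = {5, 12, 14, 15, 29}


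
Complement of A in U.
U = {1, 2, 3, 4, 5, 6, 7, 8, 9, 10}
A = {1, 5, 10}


Aᶜ = U \ A = elements in U but not in A
U = {1, 2, 3, 4, 5, 6, 7, 8, 9, 10}
A = {1, 5, 10}
Aᶜ = {2, 3, 4, 6, 7, 8, 9}

Aᶜ = {2, 3, 4, 6, 7, 8, 9}


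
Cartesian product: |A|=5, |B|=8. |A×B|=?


|A × B| = |A| × |B|
= 5 × 8
= 40

|A × B| = 40


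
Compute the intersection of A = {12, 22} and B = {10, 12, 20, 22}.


A ∩ B = elements in both A and B
A = {12, 22}
B = {10, 12, 20, 22}
A ∩ B = {12, 22}

A ∩ B = {12, 22}


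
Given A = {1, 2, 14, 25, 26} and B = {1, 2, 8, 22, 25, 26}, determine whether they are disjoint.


Disjoint means A ∩ B = ∅.
A ∩ B = {1, 2, 25, 26}
A ∩ B ≠ ∅, so A and B are NOT disjoint.

No, A and B are not disjoint (A ∩ B = {1, 2, 25, 26})


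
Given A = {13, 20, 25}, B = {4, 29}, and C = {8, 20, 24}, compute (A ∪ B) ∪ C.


A ∪ B = {4, 13, 20, 25, 29}
(A ∪ B) ∪ C = {4, 8, 13, 20, 24, 25, 29}

A ∪ B ∪ C = {4, 8, 13, 20, 24, 25, 29}


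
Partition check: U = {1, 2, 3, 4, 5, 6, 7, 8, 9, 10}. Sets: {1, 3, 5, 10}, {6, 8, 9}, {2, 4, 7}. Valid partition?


A partition requires: (1) non-empty parts, (2) pairwise disjoint, (3) union = U
Parts: {1, 3, 5, 10}, {6, 8, 9}, {2, 4, 7}
Union of parts: {1, 2, 3, 4, 5, 6, 7, 8, 9, 10}
U = {1, 2, 3, 4, 5, 6, 7, 8, 9, 10}
All non-empty? True
Pairwise disjoint? True
Covers U? True

Yes, valid partition


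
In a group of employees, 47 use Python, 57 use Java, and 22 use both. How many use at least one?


|A ∪ B| = |A| + |B| - |A ∩ B|
= 47 + 57 - 22
= 82

|A ∪ B| = 82


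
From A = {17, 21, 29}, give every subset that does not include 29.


A subset of A that omits 29 is a subset of A \ {29}, so there are 2^(n-1) = 2^2 = 4 of them.
Subsets excluding 29: ∅, {17}, {21}, {17, 21}

Subsets excluding 29 (4 total): ∅, {17}, {21}, {17, 21}


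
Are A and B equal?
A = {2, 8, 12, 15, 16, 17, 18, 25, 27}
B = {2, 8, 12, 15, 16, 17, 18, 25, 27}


Two sets are equal iff they have exactly the same elements.
A = {2, 8, 12, 15, 16, 17, 18, 25, 27}
B = {2, 8, 12, 15, 16, 17, 18, 25, 27}
Same elements → A = B

Yes, A = B


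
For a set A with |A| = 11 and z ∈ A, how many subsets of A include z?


Subsets of A containing z correspond to subsets of A \ {z}, which has 10 elements.
Count = 2^(n-1) = 2^10
= 1024

Number of subsets containing z = 1024


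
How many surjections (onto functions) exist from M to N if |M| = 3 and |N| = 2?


n = |M| = 3, k = |N| = 2. Surjections via inclusion-exclusion:
S(n,k) = Σ(-1)^i × C(k,i) × (k-i)^n, i=0 to k
i=0: (-1)^0×C(2,0)×2^3 = 8
i=1: (-1)^1×C(2,1)×1^3 = -2
i=2: (-1)^2×C(2,2)×0^3 = 0
Total = 6

Number of surjections = 6


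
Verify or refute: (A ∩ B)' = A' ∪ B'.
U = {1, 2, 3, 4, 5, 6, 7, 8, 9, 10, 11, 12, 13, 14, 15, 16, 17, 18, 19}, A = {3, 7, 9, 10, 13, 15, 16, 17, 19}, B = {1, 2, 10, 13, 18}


LHS: A ∩ B = {10, 13}
(A ∩ B)' = U \ (A ∩ B) = {1, 2, 3, 4, 5, 6, 7, 8, 9, 11, 12, 14, 15, 16, 17, 18, 19}
A' = {1, 2, 4, 5, 6, 8, 11, 12, 14, 18}, B' = {3, 4, 5, 6, 7, 8, 9, 11, 12, 14, 15, 16, 17, 19}
Claimed RHS: A' ∪ B' = {1, 2, 3, 4, 5, 6, 7, 8, 9, 11, 12, 14, 15, 16, 17, 18, 19}
Identity is VALID: LHS = RHS = {1, 2, 3, 4, 5, 6, 7, 8, 9, 11, 12, 14, 15, 16, 17, 18, 19} ✓

Identity is valid. (A ∩ B)' = A' ∪ B' = {1, 2, 3, 4, 5, 6, 7, 8, 9, 11, 12, 14, 15, 16, 17, 18, 19}


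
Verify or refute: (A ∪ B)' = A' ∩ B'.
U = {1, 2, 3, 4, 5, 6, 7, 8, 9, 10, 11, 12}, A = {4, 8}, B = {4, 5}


LHS: A ∪ B = {4, 5, 8}
(A ∪ B)' = U \ (A ∪ B) = {1, 2, 3, 6, 7, 9, 10, 11, 12}
A' = {1, 2, 3, 5, 6, 7, 9, 10, 11, 12}, B' = {1, 2, 3, 6, 7, 8, 9, 10, 11, 12}
Claimed RHS: A' ∩ B' = {1, 2, 3, 6, 7, 9, 10, 11, 12}
Identity is VALID: LHS = RHS = {1, 2, 3, 6, 7, 9, 10, 11, 12} ✓

Identity is valid. (A ∪ B)' = A' ∩ B' = {1, 2, 3, 6, 7, 9, 10, 11, 12}


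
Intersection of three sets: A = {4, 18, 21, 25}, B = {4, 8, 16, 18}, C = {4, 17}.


A ∩ B = {4, 18}
(A ∩ B) ∩ C = {4}

A ∩ B ∩ C = {4}


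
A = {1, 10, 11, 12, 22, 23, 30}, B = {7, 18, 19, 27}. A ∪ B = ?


A ∪ B = all elements in A or B (or both)
A = {1, 10, 11, 12, 22, 23, 30}
B = {7, 18, 19, 27}
A ∪ B = {1, 7, 10, 11, 12, 18, 19, 22, 23, 27, 30}

A ∪ B = {1, 7, 10, 11, 12, 18, 19, 22, 23, 27, 30}


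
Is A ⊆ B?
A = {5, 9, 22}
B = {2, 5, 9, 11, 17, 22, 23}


A ⊆ B means every element of A is in B.
All elements of A are in B.
So A ⊆ B.

Yes, A ⊆ B


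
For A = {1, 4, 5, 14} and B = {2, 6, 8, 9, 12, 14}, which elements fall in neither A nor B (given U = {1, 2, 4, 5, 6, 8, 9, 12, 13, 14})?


A = {1, 4, 5, 14}
B = {2, 6, 8, 9, 12, 14}
Region: in neither A nor B (given U = {1, 2, 4, 5, 6, 8, 9, 12, 13, 14})
Elements: {13}

Elements in neither A nor B (given U = {1, 2, 4, 5, 6, 8, 9, 12, 13, 14}): {13}


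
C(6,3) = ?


C(n,k) = n! / (k!(n-k)!)
C(6,3) = 6! / (3!3!)
= 20

C(6,3) = 20


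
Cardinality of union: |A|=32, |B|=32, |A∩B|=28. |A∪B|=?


|A ∪ B| = |A| + |B| - |A ∩ B|
= 32 + 32 - 28
= 36

|A ∪ B| = 36


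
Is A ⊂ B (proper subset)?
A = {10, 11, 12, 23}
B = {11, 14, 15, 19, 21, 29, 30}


A ⊂ B requires: A ⊆ B AND A ≠ B.
A ⊆ B? No
A ⊄ B, so A is not a proper subset.

No, A is not a proper subset of B


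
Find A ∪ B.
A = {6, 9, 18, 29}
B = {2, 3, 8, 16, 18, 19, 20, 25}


A ∪ B = all elements in A or B (or both)
A = {6, 9, 18, 29}
B = {2, 3, 8, 16, 18, 19, 20, 25}
A ∪ B = {2, 3, 6, 8, 9, 16, 18, 19, 20, 25, 29}

A ∪ B = {2, 3, 6, 8, 9, 16, 18, 19, 20, 25, 29}


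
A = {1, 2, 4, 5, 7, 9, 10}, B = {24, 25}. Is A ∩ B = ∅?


Disjoint means A ∩ B = ∅.
A ∩ B = ∅
A ∩ B = ∅, so A and B are disjoint.

Yes, A and B are disjoint


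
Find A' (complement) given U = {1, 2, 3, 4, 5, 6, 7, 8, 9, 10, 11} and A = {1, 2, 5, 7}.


Aᶜ = U \ A = elements in U but not in A
U = {1, 2, 3, 4, 5, 6, 7, 8, 9, 10, 11}
A = {1, 2, 5, 7}
Aᶜ = {3, 4, 6, 8, 9, 10, 11}

Aᶜ = {3, 4, 6, 8, 9, 10, 11}


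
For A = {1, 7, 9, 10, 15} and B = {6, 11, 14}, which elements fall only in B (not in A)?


A = {1, 7, 9, 10, 15}
B = {6, 11, 14}
Region: only in B (not in A)
Elements: {6, 11, 14}

Elements only in B (not in A): {6, 11, 14}


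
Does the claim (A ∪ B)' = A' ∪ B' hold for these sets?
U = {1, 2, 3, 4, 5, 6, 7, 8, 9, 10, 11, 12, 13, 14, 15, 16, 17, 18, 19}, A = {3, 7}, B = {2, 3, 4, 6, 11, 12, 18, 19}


LHS: A ∪ B = {2, 3, 4, 6, 7, 11, 12, 18, 19}
(A ∪ B)' = U \ (A ∪ B) = {1, 5, 8, 9, 10, 13, 14, 15, 16, 17}
A' = {1, 2, 4, 5, 6, 8, 9, 10, 11, 12, 13, 14, 15, 16, 17, 18, 19}, B' = {1, 5, 7, 8, 9, 10, 13, 14, 15, 16, 17}
Claimed RHS: A' ∪ B' = {1, 2, 4, 5, 6, 7, 8, 9, 10, 11, 12, 13, 14, 15, 16, 17, 18, 19}
Identity is INVALID: LHS = {1, 5, 8, 9, 10, 13, 14, 15, 16, 17} but the RHS claimed here equals {1, 2, 4, 5, 6, 7, 8, 9, 10, 11, 12, 13, 14, 15, 16, 17, 18, 19}. The correct form is (A ∪ B)' = A' ∩ B'.

Identity is invalid: (A ∪ B)' = {1, 5, 8, 9, 10, 13, 14, 15, 16, 17} but A' ∪ B' = {1, 2, 4, 5, 6, 7, 8, 9, 10, 11, 12, 13, 14, 15, 16, 17, 18, 19}. The correct De Morgan law is (A ∪ B)' = A' ∩ B'.
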